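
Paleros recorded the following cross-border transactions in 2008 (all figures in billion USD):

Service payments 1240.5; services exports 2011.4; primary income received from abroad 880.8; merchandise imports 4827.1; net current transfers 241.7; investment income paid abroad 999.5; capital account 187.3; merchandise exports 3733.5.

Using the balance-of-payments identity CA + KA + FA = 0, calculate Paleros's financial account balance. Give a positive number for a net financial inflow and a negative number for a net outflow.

12.4

Goods balance = 3733.5 - 4827.1 = -1093.6
Services balance = 2011.4 - 1240.5 = 770.9
Trade balance (goods + services) = -1093.6 + 770.9 = -322.7
Net primary income = 880.8 - 999.5 = -118.7
Net secondary income = 241.7
Current account = -322.7 + (-118.7) + 241.7 = -199.7
Financial account = -(-199.7 + 187.3) = 12.4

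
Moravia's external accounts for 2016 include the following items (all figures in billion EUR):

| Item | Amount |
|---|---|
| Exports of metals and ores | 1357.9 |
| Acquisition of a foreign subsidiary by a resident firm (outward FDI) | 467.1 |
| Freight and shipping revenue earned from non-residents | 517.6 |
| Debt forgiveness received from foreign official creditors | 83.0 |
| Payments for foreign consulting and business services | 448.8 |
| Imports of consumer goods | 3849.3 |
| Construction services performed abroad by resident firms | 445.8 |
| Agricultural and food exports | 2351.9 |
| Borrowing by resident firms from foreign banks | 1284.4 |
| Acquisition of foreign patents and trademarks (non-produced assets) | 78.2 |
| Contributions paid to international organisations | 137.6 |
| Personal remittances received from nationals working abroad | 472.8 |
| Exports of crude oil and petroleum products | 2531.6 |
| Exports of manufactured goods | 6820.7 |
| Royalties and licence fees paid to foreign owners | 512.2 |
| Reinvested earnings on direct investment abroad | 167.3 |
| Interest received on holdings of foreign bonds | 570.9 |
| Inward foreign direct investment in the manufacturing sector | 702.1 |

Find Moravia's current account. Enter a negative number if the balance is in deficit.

10288.6

Goods: 6820.7 + 1357.9 - 3849.3 + 2351.9 + 2531.6 = 9212.8
Services: -512.2 - 448.8 + 517.6 + 445.8 = 2.4
Primary income: 167.3 + 570.9 = 738.2
Secondary income: 472.8 - 137.6 = 335.2
Current account = 9212.8 + 2.4 + 738.2 + 335.2 = 10288.6
(Excluded from the current account — financial account: acquisition of a foreign subsidiary by a resident firm (outward FDI) 467.1, borrowing by resident firms from foreign banks 1284.4, inward foreign direct investment in the manufacturing sector 702.1; capital account: debt forgiveness received from foreign official creditors 83.0, acquisition of foreign patents and trademarks (non-produced assets) 78.2.)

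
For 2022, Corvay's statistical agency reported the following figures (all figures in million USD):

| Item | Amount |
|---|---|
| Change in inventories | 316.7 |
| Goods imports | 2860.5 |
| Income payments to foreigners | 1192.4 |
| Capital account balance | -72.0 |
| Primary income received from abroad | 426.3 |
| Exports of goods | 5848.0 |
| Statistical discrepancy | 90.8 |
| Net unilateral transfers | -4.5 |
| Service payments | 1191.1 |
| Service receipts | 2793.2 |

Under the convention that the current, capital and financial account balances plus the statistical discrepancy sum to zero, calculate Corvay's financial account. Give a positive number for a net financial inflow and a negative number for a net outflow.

-3837.8

Goods balance = 5848.0 - 2860.5 = 2987.5
Services balance = 2793.2 - 1191.1 = 1602.1
Trade balance (goods + services) = 2987.5 + 1602.1 = 4589.6
Net primary income = 426.3 - 1192.4 = -766.1
Net secondary income = -4.5
Current account = 4589.6 + (-766.1) + (-4.5) = 3819.0
Financial account = -(3819.0 + (-72.0) + 90.8) = -3837.8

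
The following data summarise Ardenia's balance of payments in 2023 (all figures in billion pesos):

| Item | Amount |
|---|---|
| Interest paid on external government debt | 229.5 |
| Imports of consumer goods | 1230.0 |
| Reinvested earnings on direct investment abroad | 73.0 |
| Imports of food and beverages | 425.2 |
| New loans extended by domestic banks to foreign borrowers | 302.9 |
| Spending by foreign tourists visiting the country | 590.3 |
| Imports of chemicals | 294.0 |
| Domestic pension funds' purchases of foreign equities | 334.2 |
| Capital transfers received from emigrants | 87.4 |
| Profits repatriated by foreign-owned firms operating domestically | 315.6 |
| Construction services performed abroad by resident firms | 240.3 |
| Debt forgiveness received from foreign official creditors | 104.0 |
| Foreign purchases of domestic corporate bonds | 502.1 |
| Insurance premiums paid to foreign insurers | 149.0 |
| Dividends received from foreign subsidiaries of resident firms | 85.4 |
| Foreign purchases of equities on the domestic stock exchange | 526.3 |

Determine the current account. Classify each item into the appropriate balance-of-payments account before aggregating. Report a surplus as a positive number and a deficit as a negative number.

-1654.3

Goods: -294.0 - 425.2 - 1230.0 = -1949.2
Services: 240.3 + 590.3 - 149.0 = 681.6
Primary income: -229.5 - 315.6 + 73.0 + 85.4 = -386.7
Current account = (-1949.2) + 681.6 + (-386.7) = -1654.3
(Excluded from the current account — financial account: new loans extended by domestic banks to foreign borrowers 302.9, domestic pension funds' purchases of foreign equities 334.2, foreign purchases of domestic corporate bonds 502.1, foreign purchases of equities on the domestic stock exchange 526.3; capital account: capital transfers received from emigrants 87.4, debt forgiveness received from foreign official creditors 104.0.)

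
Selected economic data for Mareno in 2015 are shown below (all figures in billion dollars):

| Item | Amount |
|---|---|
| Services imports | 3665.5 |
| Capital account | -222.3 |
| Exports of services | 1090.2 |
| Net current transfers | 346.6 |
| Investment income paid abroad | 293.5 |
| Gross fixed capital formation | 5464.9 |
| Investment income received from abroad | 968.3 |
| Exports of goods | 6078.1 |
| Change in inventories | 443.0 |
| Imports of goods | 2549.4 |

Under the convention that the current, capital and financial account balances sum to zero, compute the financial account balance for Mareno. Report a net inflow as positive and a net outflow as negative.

Goods balance = 6078.1 - 2549.4 = 3528.7
Services balance = 1090.2 - 3665.5 = -2575.3
Trade balance (goods + services) = 3528.7 + (-2575.3) = 953.4
Net primary income = 968.3 - 293.5 = 674.8
Net secondary income = 346.6
Current account = 953.4 + 674.8 + 346.6 = 1974.8
Financial account = -(1974.8 + (-222.3)) = -1752.5

-1752.5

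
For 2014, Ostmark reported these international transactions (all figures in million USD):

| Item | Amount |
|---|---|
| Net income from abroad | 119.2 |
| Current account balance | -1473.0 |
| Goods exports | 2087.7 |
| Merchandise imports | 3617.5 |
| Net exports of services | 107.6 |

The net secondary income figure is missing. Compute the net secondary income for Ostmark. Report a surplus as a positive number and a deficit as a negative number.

Current account = goods balance + services balance + net primary income + net secondary income
Sum of the known components = -1303.0
Net secondary income = CA - (known components) = -1473.0 - (-1303.0) = -170.0

-170.0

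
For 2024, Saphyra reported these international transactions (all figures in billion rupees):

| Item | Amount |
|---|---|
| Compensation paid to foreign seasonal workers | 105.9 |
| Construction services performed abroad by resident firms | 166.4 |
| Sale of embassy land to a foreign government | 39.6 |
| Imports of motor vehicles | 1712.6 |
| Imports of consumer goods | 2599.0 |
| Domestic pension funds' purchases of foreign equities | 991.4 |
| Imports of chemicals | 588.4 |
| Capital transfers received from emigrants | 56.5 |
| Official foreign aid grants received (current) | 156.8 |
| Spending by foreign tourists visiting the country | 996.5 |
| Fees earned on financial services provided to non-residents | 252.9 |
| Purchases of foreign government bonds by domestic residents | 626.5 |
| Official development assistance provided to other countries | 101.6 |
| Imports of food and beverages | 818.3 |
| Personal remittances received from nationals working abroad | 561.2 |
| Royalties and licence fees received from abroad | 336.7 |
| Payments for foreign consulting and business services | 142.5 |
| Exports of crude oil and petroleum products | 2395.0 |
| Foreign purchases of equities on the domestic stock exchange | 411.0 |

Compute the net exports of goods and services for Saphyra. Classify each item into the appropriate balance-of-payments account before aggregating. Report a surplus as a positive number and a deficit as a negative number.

Goods: -2599.0 + 2395.0 - 818.3 - 588.4 - 1712.6 = -3323.3
Services: -142.5 + 996.5 + 252.9 + 336.7 + 166.4 = 1610.0
Trade balance = -3323.3 + 1610.0 = -1713.3
(Excluded from the trade balance — primary income: compensation paid to foreign seasonal workers 105.9; capital account: sale of embassy land to a foreign government 39.6, capital transfers received from emigrants 56.5; financial account: domestic pension funds' purchases of foreign equities 991.4, purchases of foreign government bonds by domestic residents 626.5, foreign purchases of equities on the domestic stock exchange 411.0; secondary income: official foreign aid grants received (current) 156.8, official development assistance provided to other countries 101.6, personal remittances received from nationals working abroad 561.2.)

-1713.3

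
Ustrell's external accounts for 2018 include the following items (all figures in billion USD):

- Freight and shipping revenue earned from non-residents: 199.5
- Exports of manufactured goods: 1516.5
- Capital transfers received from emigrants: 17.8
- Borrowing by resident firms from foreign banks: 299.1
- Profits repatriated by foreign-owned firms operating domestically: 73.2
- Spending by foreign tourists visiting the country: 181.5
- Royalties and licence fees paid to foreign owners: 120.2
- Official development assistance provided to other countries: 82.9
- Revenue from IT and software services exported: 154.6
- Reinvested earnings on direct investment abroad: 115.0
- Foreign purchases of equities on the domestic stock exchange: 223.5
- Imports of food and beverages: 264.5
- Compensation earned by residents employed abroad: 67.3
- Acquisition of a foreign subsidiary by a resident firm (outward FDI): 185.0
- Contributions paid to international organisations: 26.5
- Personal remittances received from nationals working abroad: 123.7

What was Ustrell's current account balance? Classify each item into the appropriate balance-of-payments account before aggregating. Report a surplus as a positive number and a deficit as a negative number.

1790.8

Goods: -264.5 + 1516.5 = 1252.0
Services: 199.5 + 154.6 - 120.2 + 181.5 = 415.4
Primary income: -73.2 + 67.3 + 115.0 = 109.1
Secondary income: -82.9 - 26.5 + 123.7 = 14.3
Current account = 1252.0 + 415.4 + 109.1 + 14.3 = 1790.8
(Excluded from the current account — capital account: capital transfers received from emigrants 17.8; financial account: borrowing by resident firms from foreign banks 299.1, foreign purchases of equities on the domestic stock exchange 223.5, acquisition of a foreign subsidiary by a resident firm (outward FDI) 185.0.)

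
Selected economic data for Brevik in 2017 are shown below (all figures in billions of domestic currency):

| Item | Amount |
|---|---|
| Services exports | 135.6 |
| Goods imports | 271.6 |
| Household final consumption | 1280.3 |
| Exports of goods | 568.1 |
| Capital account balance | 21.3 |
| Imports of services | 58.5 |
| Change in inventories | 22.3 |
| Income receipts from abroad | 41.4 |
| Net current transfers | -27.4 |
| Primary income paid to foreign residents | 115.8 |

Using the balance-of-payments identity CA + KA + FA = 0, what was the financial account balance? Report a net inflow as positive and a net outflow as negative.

Goods balance = 568.1 - 271.6 = 296.5
Services balance = 135.6 - 58.5 = 77.1
Trade balance (goods + services) = 296.5 + 77.1 = 373.6
Net primary income = 41.4 - 115.8 = -74.4
Net secondary income = -27.4
Current account = 373.6 + (-74.4) + (-27.4) = 271.8
Financial account = -(271.8 + 21.3) = -293.1

-293.1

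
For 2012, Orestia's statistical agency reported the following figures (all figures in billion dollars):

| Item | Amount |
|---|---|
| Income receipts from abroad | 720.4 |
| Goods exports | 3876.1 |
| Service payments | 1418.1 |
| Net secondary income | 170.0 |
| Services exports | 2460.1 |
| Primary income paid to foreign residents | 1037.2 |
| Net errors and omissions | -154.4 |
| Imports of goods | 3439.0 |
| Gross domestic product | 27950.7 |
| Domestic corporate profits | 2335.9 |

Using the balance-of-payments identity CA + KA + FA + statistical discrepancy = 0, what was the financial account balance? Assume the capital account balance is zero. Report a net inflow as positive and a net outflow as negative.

-1177.9

Goods balance = 3876.1 - 3439.0 = 437.1
Services balance = 2460.1 - 1418.1 = 1042.0
Trade balance (goods + services) = 437.1 + 1042.0 = 1479.1
Net primary income = 720.4 - 1037.2 = -316.8
Net secondary income = 170.0
Current account = 1479.1 + (-316.8) + 170.0 = 1332.3
Financial account = -(1332.3 + (-154.4)) = -1177.9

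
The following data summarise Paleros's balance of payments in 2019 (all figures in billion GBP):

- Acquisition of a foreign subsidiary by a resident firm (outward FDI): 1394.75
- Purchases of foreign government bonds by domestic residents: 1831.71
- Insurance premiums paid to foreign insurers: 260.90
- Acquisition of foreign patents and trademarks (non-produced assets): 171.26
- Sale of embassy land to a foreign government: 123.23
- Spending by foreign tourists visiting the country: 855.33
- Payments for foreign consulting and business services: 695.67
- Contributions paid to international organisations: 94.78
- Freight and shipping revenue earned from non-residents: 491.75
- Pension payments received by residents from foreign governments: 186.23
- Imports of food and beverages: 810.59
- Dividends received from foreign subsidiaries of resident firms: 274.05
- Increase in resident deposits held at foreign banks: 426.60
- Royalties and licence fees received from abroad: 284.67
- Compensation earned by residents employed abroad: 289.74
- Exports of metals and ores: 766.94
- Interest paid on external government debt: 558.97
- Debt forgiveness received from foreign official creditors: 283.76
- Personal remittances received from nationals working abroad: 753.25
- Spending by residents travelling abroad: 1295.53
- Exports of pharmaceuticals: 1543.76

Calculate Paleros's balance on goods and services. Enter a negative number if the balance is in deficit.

Goods: -810.59 + 766.94 + 1543.76 = 1500.11
Services: 491.75 - 260.90 - 695.67 + 855.33 - 1295.53 + 284.67 = -620.35
Trade balance = 1500.11 + (-620.35) = 879.76
(Excluded from the trade balance — financial account: acquisition of a foreign subsidiary by a resident firm (outward FDI) 1394.75, purchases of foreign government bonds by domestic residents 1831.71, increase in resident deposits held at foreign banks 426.60; capital account: acquisition of foreign patents and trademarks (non-produced assets) 171.26, sale of embassy land to a foreign government 123.23, debt forgiveness received from foreign official creditors 283.76; secondary income: contributions paid to international organisations 94.78, pension payments received by residents from foreign governments 186.23, personal remittances received from nationals working abroad 753.25; primary income: dividends received from foreign subsidiaries of resident firms 274.05, compensation earned by residents employed abroad 289.74, interest paid on external government debt 558.97.)

879.76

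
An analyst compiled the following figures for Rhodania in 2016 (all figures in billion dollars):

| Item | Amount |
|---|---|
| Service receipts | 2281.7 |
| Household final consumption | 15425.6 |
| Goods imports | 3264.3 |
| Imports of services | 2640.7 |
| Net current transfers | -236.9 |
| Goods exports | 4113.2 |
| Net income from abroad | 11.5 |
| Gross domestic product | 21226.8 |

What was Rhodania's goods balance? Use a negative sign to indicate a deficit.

Goods balance = 4113.2 - 3264.3 = 848.9

848.9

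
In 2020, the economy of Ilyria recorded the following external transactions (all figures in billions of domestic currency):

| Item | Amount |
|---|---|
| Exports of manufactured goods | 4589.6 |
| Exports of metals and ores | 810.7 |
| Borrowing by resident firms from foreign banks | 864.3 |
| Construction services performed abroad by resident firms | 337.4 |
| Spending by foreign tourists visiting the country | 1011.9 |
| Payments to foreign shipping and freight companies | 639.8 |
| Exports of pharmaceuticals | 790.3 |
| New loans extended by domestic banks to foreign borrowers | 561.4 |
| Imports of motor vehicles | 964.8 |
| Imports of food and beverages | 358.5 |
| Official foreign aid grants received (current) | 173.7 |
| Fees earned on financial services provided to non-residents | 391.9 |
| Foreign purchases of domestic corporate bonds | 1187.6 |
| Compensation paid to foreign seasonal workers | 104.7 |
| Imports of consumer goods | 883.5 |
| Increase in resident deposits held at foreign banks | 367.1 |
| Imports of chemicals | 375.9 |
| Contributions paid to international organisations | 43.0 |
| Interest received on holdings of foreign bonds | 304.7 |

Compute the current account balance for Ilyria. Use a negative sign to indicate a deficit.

5040.0

Goods: -883.5 - 375.9 - 964.8 + 810.7 - 358.5 + 790.3 + 4589.6 = 3607.9
Services: 337.4 + 391.9 + 1011.9 - 639.8 = 1101.4
Primary income: 304.7 - 104.7 = 200.0
Secondary income: 173.7 - 43.0 = 130.7
Current account = 3607.9 + 1101.4 + 200.0 + 130.7 = 5040.0
(Excluded from the current account — financial account: borrowing by resident firms from foreign banks 864.3, new loans extended by domestic banks to foreign borrowers 561.4, foreign purchases of domestic corporate bonds 1187.6, increase in resident deposits held at foreign banks 367.1.)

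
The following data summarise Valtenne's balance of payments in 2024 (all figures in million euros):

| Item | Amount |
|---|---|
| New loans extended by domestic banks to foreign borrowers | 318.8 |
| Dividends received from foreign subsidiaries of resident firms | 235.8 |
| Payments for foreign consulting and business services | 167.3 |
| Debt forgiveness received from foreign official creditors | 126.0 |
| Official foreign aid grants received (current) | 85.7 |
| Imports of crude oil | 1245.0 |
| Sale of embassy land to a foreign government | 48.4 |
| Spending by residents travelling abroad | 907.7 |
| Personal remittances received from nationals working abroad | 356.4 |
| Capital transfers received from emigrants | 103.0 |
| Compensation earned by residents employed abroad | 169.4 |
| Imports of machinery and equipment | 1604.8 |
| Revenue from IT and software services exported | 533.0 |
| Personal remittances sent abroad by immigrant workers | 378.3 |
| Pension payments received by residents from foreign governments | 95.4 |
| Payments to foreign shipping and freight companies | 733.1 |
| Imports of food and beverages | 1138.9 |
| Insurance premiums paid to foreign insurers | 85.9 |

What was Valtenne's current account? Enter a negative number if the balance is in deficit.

Goods: -1245.0 - 1604.8 - 1138.9 = -3988.7
Services: -733.1 - 907.7 + 533.0 - 85.9 - 167.3 = -1361.0
Primary income: 169.4 + 235.8 = 405.2
Secondary income: 95.4 - 378.3 + 85.7 + 356.4 = 159.2
Current account = (-3988.7) + (-1361.0) + 405.2 + 159.2 = -4785.3
(Excluded from the current account — financial account: new loans extended by domestic banks to foreign borrowers 318.8; capital account: debt forgiveness received from foreign official creditors 126.0, sale of embassy land to a foreign government 48.4, capital transfers received from emigrants 103.0.)

-4785.3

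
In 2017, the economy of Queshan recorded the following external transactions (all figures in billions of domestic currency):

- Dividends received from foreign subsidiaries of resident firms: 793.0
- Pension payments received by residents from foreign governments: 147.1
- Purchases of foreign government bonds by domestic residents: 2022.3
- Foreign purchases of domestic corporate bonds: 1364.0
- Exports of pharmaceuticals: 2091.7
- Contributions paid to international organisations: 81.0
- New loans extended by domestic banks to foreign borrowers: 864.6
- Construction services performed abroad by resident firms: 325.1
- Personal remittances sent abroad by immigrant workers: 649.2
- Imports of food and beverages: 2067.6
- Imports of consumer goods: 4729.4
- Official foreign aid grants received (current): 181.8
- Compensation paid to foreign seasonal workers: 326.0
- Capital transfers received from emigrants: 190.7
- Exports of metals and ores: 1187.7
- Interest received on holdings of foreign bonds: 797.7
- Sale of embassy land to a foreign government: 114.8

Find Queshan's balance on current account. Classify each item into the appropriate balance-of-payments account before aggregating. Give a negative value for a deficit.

-2329.1

Goods: -4729.4 + 2091.7 - 2067.6 + 1187.7 = -3517.6
Services: 325.1
Primary income: 793.0 - 326.0 + 797.7 = 1264.7
Secondary income: 181.8 - 649.2 - 81.0 + 147.1 = -401.3
Current account = (-3517.6) + 325.1 + 1264.7 + (-401.3) = -2329.1
(Excluded from the current account — financial account: purchases of foreign government bonds by domestic residents 2022.3, foreign purchases of domestic corporate bonds 1364.0, new loans extended by domestic banks to foreign borrowers 864.6; capital account: capital transfers received from emigrants 190.7, sale of embassy land to a foreign government 114.8.)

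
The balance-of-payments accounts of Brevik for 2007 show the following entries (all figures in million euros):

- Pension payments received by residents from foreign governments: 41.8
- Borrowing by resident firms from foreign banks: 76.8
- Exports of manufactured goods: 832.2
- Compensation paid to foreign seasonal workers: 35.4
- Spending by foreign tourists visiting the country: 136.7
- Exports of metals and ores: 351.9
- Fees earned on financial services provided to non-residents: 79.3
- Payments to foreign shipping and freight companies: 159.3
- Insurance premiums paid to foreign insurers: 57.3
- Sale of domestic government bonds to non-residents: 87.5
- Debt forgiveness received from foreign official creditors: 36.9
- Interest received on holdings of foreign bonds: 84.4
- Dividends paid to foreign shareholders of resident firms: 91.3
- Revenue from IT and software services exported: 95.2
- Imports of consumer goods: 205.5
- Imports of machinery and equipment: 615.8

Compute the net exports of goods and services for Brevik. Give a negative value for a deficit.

Goods: -205.5 + 351.9 + 832.2 - 615.8 = 362.8
Services: -159.3 - 57.3 + 136.7 + 79.3 + 95.2 = 94.6
Trade balance = 362.8 + 94.6 = 457.4
(Excluded from the trade balance — secondary income: pension payments received by residents from foreign governments 41.8; financial account: borrowing by resident firms from foreign banks 76.8, sale of domestic government bonds to non-residents 87.5; primary income: compensation paid to foreign seasonal workers 35.4, interest received on holdings of foreign bonds 84.4, dividends paid to foreign shareholders of resident firms 91.3; capital account: debt forgiveness received from foreign official creditors 36.9.)

457.4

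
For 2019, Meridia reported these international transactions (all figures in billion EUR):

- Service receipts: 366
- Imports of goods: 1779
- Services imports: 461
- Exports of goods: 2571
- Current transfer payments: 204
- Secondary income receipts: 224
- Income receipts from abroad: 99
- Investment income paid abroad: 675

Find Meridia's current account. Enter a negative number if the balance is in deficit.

141

Goods balance = 2571 - 1779 = 792
Services balance = 366 - 461 = -95
Trade balance (goods + services) = 792 + (-95) = 697
Net primary income = 99 - 675 = -576
Net secondary income = 224 - 204 = 20
Current account = 697 + (-576) + 20 = 141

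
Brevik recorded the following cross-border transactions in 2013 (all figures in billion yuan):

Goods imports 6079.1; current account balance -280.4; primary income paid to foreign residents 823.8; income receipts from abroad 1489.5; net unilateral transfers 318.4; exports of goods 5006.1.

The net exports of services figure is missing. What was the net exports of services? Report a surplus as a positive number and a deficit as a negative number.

Current account = goods balance + services balance + net primary income + net secondary income
Sum of the known components = -88.9
Net exports of services = CA - (known components) = -280.4 - (-88.9) = -191.5

-191.5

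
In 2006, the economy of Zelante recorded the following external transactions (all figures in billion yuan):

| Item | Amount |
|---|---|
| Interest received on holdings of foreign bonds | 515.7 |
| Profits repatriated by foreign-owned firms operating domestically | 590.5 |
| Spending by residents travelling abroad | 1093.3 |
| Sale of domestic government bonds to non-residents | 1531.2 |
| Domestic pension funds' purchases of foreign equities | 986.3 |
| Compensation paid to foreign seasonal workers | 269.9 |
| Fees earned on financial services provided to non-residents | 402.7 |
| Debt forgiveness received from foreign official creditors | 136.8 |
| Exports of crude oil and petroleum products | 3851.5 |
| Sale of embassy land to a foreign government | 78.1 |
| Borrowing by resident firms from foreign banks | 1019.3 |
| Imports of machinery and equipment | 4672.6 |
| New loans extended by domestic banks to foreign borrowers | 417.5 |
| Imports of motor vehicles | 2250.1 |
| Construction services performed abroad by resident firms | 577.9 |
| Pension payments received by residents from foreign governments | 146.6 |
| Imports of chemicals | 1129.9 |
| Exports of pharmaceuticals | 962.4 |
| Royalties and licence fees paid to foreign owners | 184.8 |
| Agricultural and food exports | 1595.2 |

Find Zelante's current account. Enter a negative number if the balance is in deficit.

Goods: 962.4 - 2250.1 + 1595.2 - 4672.6 - 1129.9 + 3851.5 = -1643.5
Services: -1093.3 + 402.7 + 577.9 - 184.8 = -297.5
Primary income: -269.9 + 515.7 - 590.5 = -344.7
Secondary income: 146.6
Current account = (-1643.5) + (-297.5) + (-344.7) + 146.6 = -2139.1
(Excluded from the current account — financial account: sale of domestic government bonds to non-residents 1531.2, domestic pension funds' purchases of foreign equities 986.3, borrowing by resident firms from foreign banks 1019.3, new loans extended by domestic banks to foreign borrowers 417.5; capital account: debt forgiveness received from foreign official creditors 136.8, sale of embassy land to a foreign government 78.1.)

-2139.1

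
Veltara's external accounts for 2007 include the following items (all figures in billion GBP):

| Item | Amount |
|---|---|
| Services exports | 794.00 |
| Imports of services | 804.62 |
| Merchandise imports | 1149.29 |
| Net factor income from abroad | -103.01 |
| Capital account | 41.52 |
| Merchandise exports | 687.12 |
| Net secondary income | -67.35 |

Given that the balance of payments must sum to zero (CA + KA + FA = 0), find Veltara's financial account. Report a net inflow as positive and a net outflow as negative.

Goods balance = 687.12 - 1149.29 = -462.17
Services balance = 794.00 - 804.62 = -10.62
Trade balance (goods + services) = -462.17 + (-10.62) = -472.79
Net primary income = -103.01
Net secondary income = -67.35
Current account = -472.79 + (-103.01) + (-67.35) = -643.15
Financial account = -(-643.15 + 41.52) = 601.63

601.63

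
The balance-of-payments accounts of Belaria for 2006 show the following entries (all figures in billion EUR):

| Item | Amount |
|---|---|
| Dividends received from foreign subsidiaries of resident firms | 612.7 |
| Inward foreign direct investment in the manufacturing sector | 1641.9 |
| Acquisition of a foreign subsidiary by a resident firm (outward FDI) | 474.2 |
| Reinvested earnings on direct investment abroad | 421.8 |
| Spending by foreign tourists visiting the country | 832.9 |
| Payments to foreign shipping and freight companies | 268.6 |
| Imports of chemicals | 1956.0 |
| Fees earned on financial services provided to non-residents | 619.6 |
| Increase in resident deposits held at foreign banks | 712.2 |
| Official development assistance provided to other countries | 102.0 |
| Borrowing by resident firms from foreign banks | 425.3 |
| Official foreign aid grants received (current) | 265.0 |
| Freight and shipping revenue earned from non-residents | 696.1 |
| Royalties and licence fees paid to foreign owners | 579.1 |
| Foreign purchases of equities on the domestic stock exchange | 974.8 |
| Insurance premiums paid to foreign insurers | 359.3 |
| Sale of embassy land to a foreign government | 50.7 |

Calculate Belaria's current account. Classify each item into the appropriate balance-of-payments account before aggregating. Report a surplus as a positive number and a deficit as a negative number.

Goods: -1956.0
Services: -268.6 + 619.6 + 832.9 + 696.1 - 359.3 - 579.1 = 941.6
Primary income: 421.8 + 612.7 = 1034.5
Secondary income: 265.0 - 102.0 = 163.0
Current account = (-1956.0) + 941.6 + 1034.5 + 163.0 = 183.1
(Excluded from the current account — financial account: inward foreign direct investment in the manufacturing sector 1641.9, acquisition of a foreign subsidiary by a resident firm (outward FDI) 474.2, increase in resident deposits held at foreign banks 712.2, borrowing by resident firms from foreign banks 425.3, foreign purchases of equities on the domestic stock exchange 974.8; capital account: sale of embassy land to a foreign government 50.7.)

183.1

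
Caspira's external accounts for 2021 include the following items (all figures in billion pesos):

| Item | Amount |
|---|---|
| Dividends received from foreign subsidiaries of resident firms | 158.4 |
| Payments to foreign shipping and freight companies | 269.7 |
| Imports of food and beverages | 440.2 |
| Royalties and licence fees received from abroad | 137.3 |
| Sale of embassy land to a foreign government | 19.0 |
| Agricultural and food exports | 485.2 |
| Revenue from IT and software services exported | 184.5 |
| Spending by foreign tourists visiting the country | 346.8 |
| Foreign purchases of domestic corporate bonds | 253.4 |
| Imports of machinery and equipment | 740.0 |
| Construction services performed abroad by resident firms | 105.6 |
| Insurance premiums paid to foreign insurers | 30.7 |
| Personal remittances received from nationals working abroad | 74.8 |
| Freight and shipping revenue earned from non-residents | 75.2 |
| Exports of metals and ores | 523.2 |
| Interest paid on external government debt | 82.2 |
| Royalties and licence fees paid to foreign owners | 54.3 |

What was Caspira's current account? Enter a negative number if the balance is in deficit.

473.9

Goods: -740.0 + 485.2 + 523.2 - 440.2 = -171.8
Services: -30.7 + 184.5 - 269.7 + 137.3 - 54.3 + 75.2 + 346.8 + 105.6 = 494.7
Primary income: 158.4 - 82.2 = 76.2
Secondary income: 74.8
Current account = (-171.8) + 494.7 + 76.2 + 74.8 = 473.9
(Excluded from the current account — capital account: sale of embassy land to a foreign government 19.0; financial account: foreign purchases of domestic corporate bonds 253.4.)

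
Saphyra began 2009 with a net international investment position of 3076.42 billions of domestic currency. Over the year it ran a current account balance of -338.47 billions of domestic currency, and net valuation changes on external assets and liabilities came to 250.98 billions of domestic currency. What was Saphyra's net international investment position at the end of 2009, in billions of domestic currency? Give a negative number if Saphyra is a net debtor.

2988.93

Change in NIIP = current account + net valuation change = -338.47 + 250.98 = -87.49
End-of-year NIIP = 3076.42 + (-87.49) = 2988.93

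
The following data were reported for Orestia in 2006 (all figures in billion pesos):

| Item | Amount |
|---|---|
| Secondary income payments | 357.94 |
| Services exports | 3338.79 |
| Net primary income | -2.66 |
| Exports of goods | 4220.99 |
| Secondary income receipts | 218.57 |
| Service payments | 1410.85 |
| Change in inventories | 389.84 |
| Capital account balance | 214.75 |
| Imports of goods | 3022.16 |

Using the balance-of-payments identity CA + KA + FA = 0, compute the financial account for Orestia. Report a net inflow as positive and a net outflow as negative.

Goods balance = 4220.99 - 3022.16 = 1198.83
Services balance = 3338.79 - 1410.85 = 1927.94
Trade balance (goods + services) = 1198.83 + 1927.94 = 3126.77
Net primary income = -2.66
Net secondary income = 218.57 - 357.94 = -139.37
Current account = 3126.77 + (-2.66) + (-139.37) = 2984.74
Financial account = -(2984.74 + 214.75) = -3199.49

-3199.49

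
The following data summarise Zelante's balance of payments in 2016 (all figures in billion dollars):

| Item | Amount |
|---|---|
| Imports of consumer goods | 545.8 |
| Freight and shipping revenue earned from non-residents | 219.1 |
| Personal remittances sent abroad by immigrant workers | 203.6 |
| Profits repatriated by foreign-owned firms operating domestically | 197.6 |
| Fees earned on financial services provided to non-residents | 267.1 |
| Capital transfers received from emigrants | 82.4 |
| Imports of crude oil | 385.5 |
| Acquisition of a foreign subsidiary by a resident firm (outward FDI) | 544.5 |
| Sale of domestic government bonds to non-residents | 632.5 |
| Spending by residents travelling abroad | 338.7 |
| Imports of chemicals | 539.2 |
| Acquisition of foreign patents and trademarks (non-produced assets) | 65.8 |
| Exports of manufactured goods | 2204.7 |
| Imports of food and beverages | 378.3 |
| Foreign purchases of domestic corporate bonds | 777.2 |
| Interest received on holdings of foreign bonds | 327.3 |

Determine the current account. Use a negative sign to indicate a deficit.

429.5

Goods: 2204.7 - 378.3 - 545.8 - 539.2 - 385.5 = 355.9
Services: 219.1 - 338.7 + 267.1 = 147.5
Primary income: 327.3 - 197.6 = 129.7
Secondary income: -203.6
Current account = 355.9 + 147.5 + 129.7 + (-203.6) = 429.5
(Excluded from the current account — capital account: capital transfers received from emigrants 82.4, acquisition of foreign patents and trademarks (non-produced assets) 65.8; financial account: acquisition of a foreign subsidiary by a resident firm (outward FDI) 544.5, sale of domestic government bonds to non-residents 632.5, foreign purchases of domestic corporate bonds 777.2.)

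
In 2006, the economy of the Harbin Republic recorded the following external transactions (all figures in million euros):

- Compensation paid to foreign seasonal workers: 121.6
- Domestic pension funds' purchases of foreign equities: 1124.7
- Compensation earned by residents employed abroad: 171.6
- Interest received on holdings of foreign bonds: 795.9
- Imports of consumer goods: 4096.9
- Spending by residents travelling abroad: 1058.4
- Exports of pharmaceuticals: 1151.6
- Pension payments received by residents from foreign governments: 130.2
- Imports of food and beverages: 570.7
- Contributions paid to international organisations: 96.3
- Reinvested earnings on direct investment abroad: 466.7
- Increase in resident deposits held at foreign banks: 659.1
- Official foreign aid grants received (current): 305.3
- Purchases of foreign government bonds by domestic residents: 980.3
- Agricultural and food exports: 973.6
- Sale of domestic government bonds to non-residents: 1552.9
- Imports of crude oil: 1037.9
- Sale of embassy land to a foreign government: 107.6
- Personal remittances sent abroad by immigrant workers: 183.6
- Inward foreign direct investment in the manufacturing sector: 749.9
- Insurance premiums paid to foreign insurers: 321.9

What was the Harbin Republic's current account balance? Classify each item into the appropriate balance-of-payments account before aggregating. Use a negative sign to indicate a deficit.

Goods: 973.6 - 4096.9 + 1151.6 - 570.7 - 1037.9 = -3580.3
Services: -1058.4 - 321.9 = -1380.3
Primary income: 171.6 + 795.9 - 121.6 + 466.7 = 1312.6
Secondary income: 130.2 - 96.3 + 305.3 - 183.6 = 155.6
Current account = (-3580.3) + (-1380.3) + 1312.6 + 155.6 = -3492.4
(Excluded from the current account — financial account: domestic pension funds' purchases of foreign equities 1124.7, increase in resident deposits held at foreign banks 659.1, purchases of foreign government bonds by domestic residents 980.3, sale of domestic government bonds to non-residents 1552.9, inward foreign direct investment in the manufacturing sector 749.9; capital account: sale of embassy land to a foreign government 107.6.)

-3492.4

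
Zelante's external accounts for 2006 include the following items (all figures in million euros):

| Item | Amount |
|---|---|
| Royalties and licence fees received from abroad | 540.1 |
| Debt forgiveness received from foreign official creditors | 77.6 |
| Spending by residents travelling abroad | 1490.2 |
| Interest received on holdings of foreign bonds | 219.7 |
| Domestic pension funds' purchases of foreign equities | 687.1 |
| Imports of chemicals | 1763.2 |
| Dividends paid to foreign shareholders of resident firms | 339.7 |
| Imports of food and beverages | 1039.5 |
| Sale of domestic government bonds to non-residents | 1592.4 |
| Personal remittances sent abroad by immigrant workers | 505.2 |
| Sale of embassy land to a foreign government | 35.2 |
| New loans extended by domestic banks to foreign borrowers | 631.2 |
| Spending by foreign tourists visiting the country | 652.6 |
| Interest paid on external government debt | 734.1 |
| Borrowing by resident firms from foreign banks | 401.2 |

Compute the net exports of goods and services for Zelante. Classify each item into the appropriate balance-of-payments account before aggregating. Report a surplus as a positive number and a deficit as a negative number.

Goods: -1763.2 - 1039.5 = -2802.7
Services: -1490.2 + 540.1 + 652.6 = -297.5
Trade balance = -2802.7 + (-297.5) = -3100.2
(Excluded from the trade balance — capital account: debt forgiveness received from foreign official creditors 77.6, sale of embassy land to a foreign government 35.2; primary income: interest received on holdings of foreign bonds 219.7, dividends paid to foreign shareholders of resident firms 339.7, interest paid on external government debt 734.1; financial account: domestic pension funds' purchases of foreign equities 687.1, sale of domestic government bonds to non-residents 1592.4, new loans extended by domestic banks to foreign borrowers 631.2, borrowing by resident firms from foreign banks 401.2; secondary income: personal remittances sent abroad by immigrant workers 505.2.)

-3100.2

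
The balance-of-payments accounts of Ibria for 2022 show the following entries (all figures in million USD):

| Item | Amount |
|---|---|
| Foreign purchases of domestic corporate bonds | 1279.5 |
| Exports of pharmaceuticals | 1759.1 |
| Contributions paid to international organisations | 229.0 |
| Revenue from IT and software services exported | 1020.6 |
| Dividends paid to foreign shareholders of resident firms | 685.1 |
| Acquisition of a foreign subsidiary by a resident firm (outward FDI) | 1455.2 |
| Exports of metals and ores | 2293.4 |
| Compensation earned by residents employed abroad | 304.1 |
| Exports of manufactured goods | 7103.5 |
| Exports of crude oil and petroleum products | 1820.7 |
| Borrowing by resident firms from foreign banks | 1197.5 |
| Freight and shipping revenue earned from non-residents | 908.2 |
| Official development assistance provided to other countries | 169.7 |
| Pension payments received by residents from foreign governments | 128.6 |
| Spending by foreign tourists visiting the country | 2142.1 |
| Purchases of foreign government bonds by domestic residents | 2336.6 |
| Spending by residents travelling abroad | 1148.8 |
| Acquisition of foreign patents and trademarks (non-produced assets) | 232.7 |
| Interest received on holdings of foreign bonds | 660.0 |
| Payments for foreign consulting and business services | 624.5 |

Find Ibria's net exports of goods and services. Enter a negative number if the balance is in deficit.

15274.3

Goods: 1820.7 + 7103.5 + 2293.4 + 1759.1 = 12976.7
Services: -1148.8 + 2142.1 + 908.2 - 624.5 + 1020.6 = 2297.6
Trade balance = 12976.7 + 2297.6 = 15274.3
(Excluded from the trade balance — financial account: foreign purchases of domestic corporate bonds 1279.5, acquisition of a foreign subsidiary by a resident firm (outward FDI) 1455.2, borrowing by resident firms from foreign banks 1197.5, purchases of foreign government bonds by domestic residents 2336.6; secondary income: contributions paid to international organisations 229.0, official development assistance provided to other countries 169.7, pension payments received by residents from foreign governments 128.6; primary income: dividends paid to foreign shareholders of resident firms 685.1, compensation earned by residents employed abroad 304.1, interest received on holdings of foreign bonds 660.0; capital account: acquisition of foreign patents and trademarks (non-produced assets) 232.7.)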